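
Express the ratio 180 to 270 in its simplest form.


GCD(180, 270) = 90
180/90 : 270/90
= 2:3

2:3


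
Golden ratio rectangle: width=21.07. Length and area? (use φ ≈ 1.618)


φ = (1 + √5) / 2 ≈ 1.618
Length = width × φ = 21.07 × 1.618 = 34.09126
≈ 34.09
Area = width × length = 21.07 × 34.09126 = 718.3028482 ≈ 718.30
= Length: 34.09, Area: 718.30

Length: 34.09, Area: 718.30


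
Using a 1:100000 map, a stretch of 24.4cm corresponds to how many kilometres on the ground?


Real distance = map distance × scale
= 24.4cm × 100000
= 2440000 cm = 24400.0 m
= 24.400 km

24.400 km


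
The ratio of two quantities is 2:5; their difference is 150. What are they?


Let A = 2k, B = 5k.
5k - 2k = 150
3k = 150 → k = 150/3 = 50
A = 2×50 = 100, B = 5×50 = 250
= A = 100, B = 250

A = 100, B = 250


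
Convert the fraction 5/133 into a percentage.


Percentage = (part / whole) × 100
= (5 / 133) × 100
≈ 3.76%

3.76%


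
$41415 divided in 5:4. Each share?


Total parts = 5 + 4 = 9
Part 1: 41415 × 5/9 = 23008.33
Part 2: 41415 × 4/9 = 18406.67
= Part 1: $23008.33, Part 2: $18406.67

Part 1: $23008.33, Part 2: $18406.67


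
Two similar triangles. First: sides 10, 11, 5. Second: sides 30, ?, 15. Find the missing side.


Scale factor = 30/10 = 3
Missing side = 11 × 3
= 33.0

33.0


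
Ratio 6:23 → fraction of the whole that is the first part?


Total parts = 6 + 23 = 29
First part: 6/29 = 6/29
= 6/29

6/29


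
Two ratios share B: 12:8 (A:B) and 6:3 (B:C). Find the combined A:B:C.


Match B: multiply A:B by 6 → 72:48
Multiply B:C by 8 → 48:24
Combined: 72:48:24
GCD = 24
= 3:2:1

3:2:1


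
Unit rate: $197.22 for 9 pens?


Unit rate = total / quantity
= 197.22 / 9
= $21.91 per unit

$21.91 per unit


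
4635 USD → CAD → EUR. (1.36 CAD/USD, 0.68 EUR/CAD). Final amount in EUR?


Step 1: 4635 USD × 1.36 = 6303.60 CAD
Step 2: 6303.60 CAD × 0.68 = 4286.45 EUR
Implied rate USD→EUR = 1.36 × 0.68 = 0.9248
= 4286.45 EUR

4286.45 EUR


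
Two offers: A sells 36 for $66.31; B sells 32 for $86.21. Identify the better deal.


Deal A: $66.31/36 = $1.8419/unit
Deal B: $86.21/32 = $2.6941/unit
A is cheaper per unit
= Deal A

Deal A


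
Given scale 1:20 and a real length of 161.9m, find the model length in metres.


Model size = real / scale
= 161.9 / 20
= 8.0950 m

8.0950 m


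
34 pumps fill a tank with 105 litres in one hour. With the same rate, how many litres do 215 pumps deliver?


Direct proportion: y/x = constant
k = 105/34 ≈ 3.0882
y₂ = k × 215 = 105 × 215 / 34 = 22575/34
≈ 663.97

663.97


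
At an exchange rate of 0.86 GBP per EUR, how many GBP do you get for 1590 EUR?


Amount × rate = 1590 × 0.86
= 1367.40 GBP

1367.40 GBP


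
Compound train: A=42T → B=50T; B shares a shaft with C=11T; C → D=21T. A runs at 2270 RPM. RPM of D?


Stage 1: RPM_B = RPM_A × t_A/t_B = 2270 × 42/50 = 95340/50 = 1906.80
B and C share a shaft → RPM_C = RPM_B
Stage 2: RPM_D = RPM_C × t_C/t_D = RPM_A × (t_A×t_C)/(t_B×t_D)
Overall ratio = (42×11)/(50×21) = 462/1050
RPM_D = 2270 × 462/1050 = 1048740/1050
= 998.80 RPM

998.80 RPM


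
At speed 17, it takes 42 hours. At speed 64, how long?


Inverse proportion: x × y = constant
k = 17 × 42 = 714
y₂ = k / 64 = 714 / 64
= 11.16

11.16


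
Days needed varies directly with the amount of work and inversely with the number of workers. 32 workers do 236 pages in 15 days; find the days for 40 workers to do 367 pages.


Days ∝ work / workers, so d₂ = d₁ × (m₁/m₂) × (w₂/w₁)
Workers factor (inverse): 32/40 = 0.8000
Work factor (direct): 367/236 ≈ 1.5551
d₂ = 15 × 32/40 × 367/236 = (15 × 32 × 367) / (40 × 236) = 176160/9440
≈ 18.66 days

18.66 days


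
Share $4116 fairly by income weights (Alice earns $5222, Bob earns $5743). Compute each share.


Total income = 5222 + 5743 = $10965
Alice: $4116 × 5222/10965 = $1960.21
Bob: $4116 × 5743/10965 = $2155.79
= Alice: $1960.21, Bob: $2155.79

Alice: $1960.21, Bob: $2155.79


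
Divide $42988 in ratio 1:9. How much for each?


Total parts = 1 + 9 = 10
Part 1: 42988 × 1/10 = 4298.80
Part 2: 42988 × 9/10 = 38689.20
= Part 1: $4298.80, Part 2: $38689.20

Part 1: $4298.80, Part 2: $38689.20


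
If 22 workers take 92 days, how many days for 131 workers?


Inverse proportion: x × y = constant
k = 22 × 92 = 2024
y₂ = k / 131 = 2024 / 131
= 15.45

15.45


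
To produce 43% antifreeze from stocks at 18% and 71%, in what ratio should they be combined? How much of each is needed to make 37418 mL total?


Let x parts of 18% mix with y parts of 71%.
18x + 71y = 43(x + y)
18x + 71y = 43x + 43y
x(18 - 43) = y(43 - 71)
x/y = (71 - 43)/(43 - 18) = 28/25
Simplify: 28:25
Total parts = 53; one part = 37418/53 = 706.00 mL
18% solution: 28×706.00 = 19768.00 mL
71% solution: 25×706.00 = 17650.00 mL
= ratio 28:25; 19768.00 mL and 17650.00 mL

ratio 28:25; 19768.00 mL and 17650.00 mL


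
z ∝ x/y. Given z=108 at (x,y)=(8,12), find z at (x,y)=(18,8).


z = k·x/y
Solve for k using the known point: k = z·y/x = 108×12/8 = 1296/8 = 162.0000
Now evaluate at x=18, y=8:
z = k × 18 / 8 = (1296 × 18) / (8 × 8) = 23328/64
= 364.5000

364.5000


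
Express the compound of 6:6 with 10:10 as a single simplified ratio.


Compound ratio = (6×10) : (6×10)
= 60:60
GCD = 60
= 1:1

1:1


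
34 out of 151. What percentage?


Percentage = (part / whole) × 100
= (34 / 151) × 100
≈ 22.52%

22.52%


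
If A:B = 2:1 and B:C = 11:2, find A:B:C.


Match B: multiply A:B by 11 → 22:11
Multiply B:C by 1 → 11:2
Combined: 22:11:2
GCD = 1
= 22:11:2

22:11:2


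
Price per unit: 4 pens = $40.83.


Unit rate = total / quantity
= 40.83 / 4
= $10.21 per unit

$10.21 per unit


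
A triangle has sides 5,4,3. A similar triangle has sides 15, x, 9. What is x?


Scale factor = 15/5 = 3
Missing side = 4 × 3
= 12.0

12.0


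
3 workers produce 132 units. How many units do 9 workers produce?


Direct proportion: y/x = constant
k = 132/3 = 44.0000
y₂ = k × 9 = 132 × 9 / 3 = 1188/3
= 396.00

396.00


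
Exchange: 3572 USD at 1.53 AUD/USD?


Amount × rate = 3572 × 1.53
= 5465.16 AUD

5465.16 AUD


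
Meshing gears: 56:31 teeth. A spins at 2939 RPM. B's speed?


Gear ratio = 56:31 = 56:31
RPM_B = RPM_A × (teeth_A / teeth_B)
= 2939 × (56/31)
= 5309.2 RPM

5309.2 RPM


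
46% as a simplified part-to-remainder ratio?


46% means 46 parts out of 100; remainder = 54
Part : remainder = 46:54
GCD = 2
= 23:27

23:27


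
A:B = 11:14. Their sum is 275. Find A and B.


Let A = 11k, B = 14k.
11k + 14k = 275
25k = 275 → k = 275/25 = 11
A = 11×11 = 121, B = 14×11 = 154
= A = 121, B = 154

A = 121, B = 154


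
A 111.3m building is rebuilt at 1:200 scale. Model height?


Model size = real / scale
= 111.3 / 200
= 0.5565 m

0.5565 m


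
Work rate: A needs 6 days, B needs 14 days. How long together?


Rate of A = 1/6 per day
Rate of B = 1/14 per day
Combined rate = 1/6 + 1/14 = 20/84 ≈ 0.2381 per day
Days = 1 / combined rate = 84/20
= 4.20 days

4.20 days


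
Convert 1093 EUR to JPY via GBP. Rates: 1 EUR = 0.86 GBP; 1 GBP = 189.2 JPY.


Step 1: 1093 EUR × 0.86 = 939.98 GBP
Step 2: 939.98 GBP × 189.2 = 177844.22 JPY
Implied rate EUR→JPY = 0.86 × 189.2 = 162.7120
= 177844.22 JPY

177844.22 JPY


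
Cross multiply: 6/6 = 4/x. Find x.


Cross multiply: 6 × x = 6 × 4
6x = 24
x = 24 / 6
= 4.00

4.00


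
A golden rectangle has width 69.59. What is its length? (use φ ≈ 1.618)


φ = (1 + √5) / 2 ≈ 1.618
Length = width × φ = 69.59 × 1.618 = 112.59662
≈ 112.60

112.60


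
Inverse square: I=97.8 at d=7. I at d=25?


I₁d₁² = I₂d₂²
I₂ = I₁ × (d₁/d₂)²
= 97.8 × (7/25)²
= 97.8 × 49/625
= 4792.2/625
≈ 7.6675

7.6675


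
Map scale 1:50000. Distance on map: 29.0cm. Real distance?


Real distance = map distance × scale
= 29.0cm × 50000
= 1450000 cm = 14500.0 m
= 14.500 km

14.500 km


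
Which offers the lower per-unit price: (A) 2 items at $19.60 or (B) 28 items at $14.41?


Deal A: $19.60/2 = $9.8000/unit
Deal B: $14.41/28 = $0.5146/unit
B is cheaper per unit
= Deal B

Deal B


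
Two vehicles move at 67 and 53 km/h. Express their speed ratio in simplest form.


Ratio = 67:53
GCD = 1
Simplified = 67:53
Time ratio (same distance) = 53:67
Speed ratio = 67:53

67:53


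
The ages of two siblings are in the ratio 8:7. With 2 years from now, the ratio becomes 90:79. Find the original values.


Let A = 8k, B = 7k.
(8k + 2) / (7k + 2) = 90/79
Cross-multiply: 79(8k + 2) = 90(7k + 2)
632k + 158 = 630k + 180
632k - 630k = 180 - 158
2k = 22
k = 22/2 = 11
A = 8×11 = 88, B = 7×11 = 77
= A = 88, B = 77

A = 88, B = 77


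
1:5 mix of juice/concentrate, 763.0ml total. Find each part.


Total parts = 1 + 5 = 6
juice: 763.0 × 1/6 = 127.2ml
concentrate: 763.0 × 5/6 = 635.8ml
= 127.2ml and 635.8ml

127.2ml and 635.8ml


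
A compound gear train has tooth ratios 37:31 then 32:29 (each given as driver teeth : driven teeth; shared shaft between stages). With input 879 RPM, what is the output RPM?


Stage 1: RPM_B = RPM_A × t_A/t_B = 879 × 37/31 = 32523/31 ≈ 1049.13
B and C share a shaft → RPM_C = RPM_B
Stage 2: RPM_D = RPM_C × t_C/t_D = RPM_A × (t_A×t_C)/(t_B×t_D)
Overall ratio = (37×32)/(31×29) = 1184/899
RPM_D = 879 × 1184/899 = 1040736/899
≈ 1157.66 RPM

1157.66 RPM


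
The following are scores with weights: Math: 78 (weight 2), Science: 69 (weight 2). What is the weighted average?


Numerator = 78×2 + 69×2
= 156 + 138
= 294
Total weight = 4
Weighted avg = 294/4
= 73.50

73.50


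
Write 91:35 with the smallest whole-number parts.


GCD(91, 35) = 7
91/7 : 35/7
= 13:5

13:5


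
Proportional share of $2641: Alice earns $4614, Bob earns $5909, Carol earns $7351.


Total income = 4614 + 5909 + 7351 = $17874
Alice: $2641 × 4614/17874 = $681.75
Bob: $2641 × 5909/17874 = $873.09
Carol: $2641 × 7351/17874 = $1086.16
= Alice: $681.75, Bob: $873.09, Carol: $1086.16

Alice: $681.75, Bob: $873.09, Carol: $1086.16


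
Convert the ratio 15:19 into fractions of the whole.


Total parts = 15 + 19 = 34
First part: 15/34 = 15/34
Second part: 19/34 = 19/34
= 15/34 and 19/34

15/34 and 19/34


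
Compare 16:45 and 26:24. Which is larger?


16/45 = 0.3556
26/24 = 1.0833
0.3556 < 1.0833, so 16:45 is less
= 26:24

26:24


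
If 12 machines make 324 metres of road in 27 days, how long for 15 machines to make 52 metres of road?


Days ∝ work / workers, so d₂ = d₁ × (m₁/m₂) × (w₂/w₁)
Workers factor (inverse): 12/15 = 0.8000
Work factor (direct): 52/324 ≈ 0.1605
d₂ = 27 × 12/15 × 52/324 = (27 × 12 × 52) / (15 × 324) = 16848/4860
≈ 3.47 days

3.47 days


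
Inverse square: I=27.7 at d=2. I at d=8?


I₁d₁² = I₂d₂²
I₂ = I₁ × (d₁/d₂)²
= 27.7 × (2/8)²
= 27.7 × 4/64
= 110.8/64
≈ 1.7313

1.7313


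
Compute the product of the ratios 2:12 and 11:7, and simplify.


Compound ratio = (2×11) : (12×7)
= 22:84
GCD = 2
= 11:42

11:42


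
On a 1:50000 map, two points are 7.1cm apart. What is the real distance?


Real distance = map distance × scale
= 7.1cm × 50000
= 355000 cm = 3550.0 m
= 3.550 km

3.550 km


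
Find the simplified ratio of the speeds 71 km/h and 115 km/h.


Ratio = 71:115
GCD = 1
Simplified = 71:115
Time ratio (same distance) = 115:71
Speed ratio = 71:115

71:115


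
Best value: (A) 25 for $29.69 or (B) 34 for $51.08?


Deal A: $29.69/25 = $1.1876/unit
Deal B: $51.08/34 = $1.5024/unit
A is cheaper per unit
= Deal A

Deal A


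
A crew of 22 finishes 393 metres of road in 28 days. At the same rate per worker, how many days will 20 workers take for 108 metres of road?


Days ∝ work / workers, so d₂ = d₁ × (m₁/m₂) × (w₂/w₁)
Workers factor (inverse): 22/20 = 1.1000
Work factor (direct): 108/393 ≈ 0.2748
d₂ = 28 × 22/20 × 108/393 = (28 × 22 × 108) / (20 × 393) = 66528/7860
≈ 8.46 days

8.46 days


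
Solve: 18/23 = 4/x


Cross multiply: 18 × x = 23 × 4
18x = 92
x = 92 / 18
= 5.11

5.11


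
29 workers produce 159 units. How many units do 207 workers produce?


Direct proportion: y/x = constant
k = 159/29 ≈ 5.4828
y₂ = k × 207 = 159 × 207 / 29 = 32913/29
≈ 1134.93

1134.93


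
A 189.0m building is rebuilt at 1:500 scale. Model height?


Model size = real / scale
= 189.0 / 500
= 0.3780 m

0.3780 m


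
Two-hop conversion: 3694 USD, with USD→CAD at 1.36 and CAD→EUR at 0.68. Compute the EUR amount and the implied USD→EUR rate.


Step 1: 3694 USD × 1.36 = 5023.84 CAD
Step 2: 5023.84 CAD × 0.68 = 3416.21 EUR
Implied rate USD→EUR = 1.36 × 0.68 = 0.9248
= 3416.21 EUR; implied rate 0.9248 EUR/USD

3416.21 EUR; implied rate 0.9248 EUR/USD


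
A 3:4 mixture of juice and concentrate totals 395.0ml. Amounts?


Total parts = 3 + 4 = 7
juice: 395.0 × 3/7 = 169.3ml
concentrate: 395.0 × 4/7 = 225.7ml
= 169.3ml and 225.7ml

169.3ml and 225.7ml


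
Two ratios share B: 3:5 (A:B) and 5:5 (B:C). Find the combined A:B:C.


Match B: multiply A:B by 5 → 15:25
Multiply B:C by 5 → 25:25
Combined: 15:25:25
GCD = 5
= 3:5:5

3:5:5


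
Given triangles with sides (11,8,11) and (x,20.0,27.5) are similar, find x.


Scale factor = 20.0/8 = 2.5
Missing side = 11 × 2.5
= 27.5

27.5


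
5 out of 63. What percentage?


Percentage = (part / whole) × 100
= (5 / 63) × 100
≈ 7.94%

7.94%


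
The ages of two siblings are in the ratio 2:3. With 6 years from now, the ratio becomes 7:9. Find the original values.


Let A = 2k, B = 3k.
(2k + 6) / (3k + 6) = 7/9
Cross-multiply: 9(2k + 6) = 7(3k + 6)
18k + 54 = 21k + 42
18k - 21k = 42 - 54
-3k = -12
k = -12/-3 = 4
A = 2×4 = 8, B = 3×4 = 12
= A = 8, B = 12

A = 8, B = 12


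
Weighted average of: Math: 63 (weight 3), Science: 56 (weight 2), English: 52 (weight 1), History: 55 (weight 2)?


Numerator = 63×3 + 56×2 + 52×1 + 55×2
= 189 + 112 + 52 + 110
= 463
Total weight = 8
Weighted avg = 463/8
= 57.88

57.88


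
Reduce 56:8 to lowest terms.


GCD(56, 8) = 8
56/8 : 8/8
= 7:1

7:1


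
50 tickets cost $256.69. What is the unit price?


Unit rate = total / quantity
= 256.69 / 50
= $5.13 per unit

$5.13 per unit


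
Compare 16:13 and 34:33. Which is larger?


16/13 = 1.2308
34/33 = 1.0303
1.2308 > 1.0303, so 16:13 is greater
= 16:13

16:13


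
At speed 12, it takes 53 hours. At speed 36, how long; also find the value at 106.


Inverse proportion: x × y = constant
k = 12 × 53 = 636
At x=36: k/36 = 17.67
At x=106: k/106 = 6.00
= 17.67 and 6.00

17.67 and 6.00


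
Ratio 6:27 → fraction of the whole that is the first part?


Total parts = 6 + 27 = 33
First part: 6/33 = 2/11
= 2/11

2/11


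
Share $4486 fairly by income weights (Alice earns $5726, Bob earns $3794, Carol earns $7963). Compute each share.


Total income = 5726 + 3794 + 7963 = $17483
Alice: $4486 × 5726/17483 = $1469.25
Bob: $4486 × 3794/17483 = $973.51
Carol: $4486 × 7963/17483 = $2043.24
= Alice: $1469.25, Bob: $973.51, Carol: $2043.24

Alice: $1469.25, Bob: $973.51, Carol: $2043.24


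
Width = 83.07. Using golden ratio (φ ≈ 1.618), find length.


φ = (1 + √5) / 2 ≈ 1.618
Length = width × φ = 83.07 × 1.618 = 134.40726
≈ 134.41

134.41


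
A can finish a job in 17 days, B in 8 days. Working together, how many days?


Rate of A = 1/17 per day
Rate of B = 1/8 per day
Combined rate = 1/17 + 1/8 = 25/136 ≈ 0.1838 per day
Days = 1 / combined rate = 136/25
= 5.44 days

5.44 days


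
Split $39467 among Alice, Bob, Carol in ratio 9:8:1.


Total parts = 9 + 8 + 1 = 18
Alice: 39467 × 9/18 = 19733.50
Bob: 39467 × 8/18 = 17540.89
Carol: 39467 × 1/18 = 2192.61
= Alice: $19733.50, Bob: $17540.89, Carol: $2192.61

Alice: $19733.50, Bob: $17540.89, Carol: $2192.61


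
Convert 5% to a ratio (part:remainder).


5% means 5 parts out of 100; remainder = 95
Part : remainder = 5:95
GCD = 5
= 1:19

1:19


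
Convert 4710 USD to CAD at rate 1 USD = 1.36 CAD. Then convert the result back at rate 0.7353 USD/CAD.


Amount × rate = 4710 × 1.36 = 6405.60 CAD
Round-trip: 6405.60 × 0.7353 = 4710.04 USD
= 6405.60 CAD, then 4710.04 USD

6405.60 CAD, then 4710.04 USD


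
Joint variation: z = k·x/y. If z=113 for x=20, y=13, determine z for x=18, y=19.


z = k·x/y
Solve for k using the known point: k = z·y/x = 113×13/20 = 1469/20 = 73.4500
Now evaluate at x=18, y=19:
z = k × 18 / 19 = (1469 × 18) / (20 × 19) = 26442/380
≈ 69.5842

69.5842


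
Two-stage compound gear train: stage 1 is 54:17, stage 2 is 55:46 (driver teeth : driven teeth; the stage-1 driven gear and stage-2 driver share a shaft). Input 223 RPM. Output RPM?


Stage 1: RPM_B = RPM_A × t_A/t_B = 223 × 54/17 = 12042/17 ≈ 708.35
B and C share a shaft → RPM_C = RPM_B
Stage 2: RPM_D = RPM_C × t_C/t_D = RPM_A × (t_A×t_C)/(t_B×t_D)
Overall ratio = (54×55)/(17×46) = 2970/782
RPM_D = 223 × 2970/782 = 662310/782
≈ 846.94 RPM

846.94 RPM


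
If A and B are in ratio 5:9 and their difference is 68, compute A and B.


Let A = 5k, B = 9k.
9k - 5k = 68
4k = 68 → k = 68/4 = 17
A = 5×17 = 85, B = 9×17 = 153
= A = 85, B = 153

A = 85, B = 153


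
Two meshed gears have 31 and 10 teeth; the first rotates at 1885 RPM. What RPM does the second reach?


Gear ratio = 31:10 = 31:10
RPM_B = RPM_A × (teeth_A / teeth_B)
= 1885 × (31/10)
= 5843.5 RPM

5843.5 RPM


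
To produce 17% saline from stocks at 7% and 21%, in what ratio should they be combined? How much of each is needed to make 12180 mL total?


Let x parts of 7% mix with y parts of 21%.
7x + 21y = 17(x + y)
7x + 21y = 17x + 17y
x(7 - 17) = y(17 - 21)
x/y = (21 - 17)/(17 - 7) = 4/10
Simplify: 2:5
Total parts = 7; one part = 12180/7 = 1740.00 mL
7% solution: 2×1740.00 = 3480.00 mL
21% solution: 5×1740.00 = 8700.00 mL
= ratio 2:5; 3480.00 mL and 8700.00 mL

ratio 2:5; 3480.00 mL and 8700.00 mL


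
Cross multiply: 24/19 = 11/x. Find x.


Cross multiply: 24 × x = 19 × 11
24x = 209
x = 209 / 24
= 8.71

8.71


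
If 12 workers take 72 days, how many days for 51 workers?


Inverse proportion: x × y = constant
k = 12 × 72 = 864
y₂ = k / 51 = 864 / 51
= 16.94

16.94


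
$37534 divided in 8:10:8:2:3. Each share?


Total parts = 8 + 10 + 8 + 2 + 3 = 31
Part 1: 37534 × 8/31 = 9686.19
Part 2: 37534 × 10/31 = 12107.74
Part 3: 37534 × 8/31 = 9686.19
Part 4: 37534 × 2/31 = 2421.55
Part 5: 37534 × 3/31 = 3632.32
= Part 1: $9686.19, Part 2: $12107.74, Part 3: $9686.19, Part 4: $2421.55, Part 5: $3632.32

Part 1: $9686.19, Part 2: $12107.74, Part 3: $9686.19, Part 4: $2421.55, Part 5: $3632.32


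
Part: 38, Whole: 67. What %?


Percentage = (part / whole) × 100
= (38 / 67) × 100
≈ 56.72%

56.72%


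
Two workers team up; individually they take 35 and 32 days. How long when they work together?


Rate of A = 1/35 per day
Rate of B = 1/32 per day
Combined rate = 1/35 + 1/32 = 67/1120 ≈ 0.0598 per day
Days = 1 / combined rate = 1120/67
≈ 16.72 days

16.72 days


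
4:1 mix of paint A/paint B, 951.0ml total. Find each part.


Total parts = 4 + 1 = 5
paint A: 951.0 × 4/5 = 760.8ml
paint B: 951.0 × 1/5 = 190.2ml
= 760.8ml and 190.2ml

760.8ml and 190.2ml


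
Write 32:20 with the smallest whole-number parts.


GCD(32, 20) = 4
32/4 : 20/4
= 8:5

8:5


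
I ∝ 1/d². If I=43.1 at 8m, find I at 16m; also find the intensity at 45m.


I₁d₁² = I₂d₂²
I at 16m = 43.1 × (8/16)² = 43.1 × 64/256 = 2758.4/256 = 10.7750
I at 45m = 43.1 × (8/45)² = 43.1 × 64/2025 = 2758.4/2025 ≈ 1.3622
= 10.7750 and 1.3622

10.7750 and 1.3622


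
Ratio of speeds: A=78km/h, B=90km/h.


Ratio = 78:90
GCD = 6
Simplified = 13:15
Time ratio (same distance) = 15:13
Speed ratio = 13:15

13:15


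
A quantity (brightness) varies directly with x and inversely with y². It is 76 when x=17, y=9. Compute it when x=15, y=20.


z = k·x/y²
Solve for k using the known point: k = z·y²/x = 76×81/17 = 6156/17 ≈ 362.1176
Now evaluate at x=15, y=20:
z = k × 15 / 400 = (6156 × 15) / (17 × 400) = 92340/6800
≈ 13.5794

13.5794


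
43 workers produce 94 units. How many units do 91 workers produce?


Direct proportion: y/x = constant
k = 94/43 ≈ 2.1860
y₂ = k × 91 = 94 × 91 / 43 = 8554/43
≈ 198.93

198.93


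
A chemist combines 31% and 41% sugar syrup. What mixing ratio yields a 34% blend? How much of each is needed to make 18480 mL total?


Let x parts of 31% mix with y parts of 41%.
31x + 41y = 34(x + y)
31x + 41y = 34x + 34y
x(31 - 34) = y(34 - 41)
x/y = (41 - 34)/(34 - 31) = 7/3
Simplify: 7:3
Total parts = 10; one part = 18480/10 = 1848.00 mL
31% solution: 7×1848.00 = 12936.00 mL
41% solution: 3×1848.00 = 5544.00 mL
= ratio 7:3; 12936.00 mL and 5544.00 mL

ratio 7:3; 12936.00 mL and 5544.00 mL


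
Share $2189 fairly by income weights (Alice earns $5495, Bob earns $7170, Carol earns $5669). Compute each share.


Total income = 5495 + 7170 + 5669 = $18334
Alice: $2189 × 5495/18334 = $656.08
Bob: $2189 × 7170/18334 = $856.07
Carol: $2189 × 5669/18334 = $676.85
= Alice: $656.08, Bob: $856.07, Carol: $676.85

Alice: $656.08, Bob: $856.07, Carol: $676.85


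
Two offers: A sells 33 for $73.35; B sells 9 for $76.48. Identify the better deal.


Deal A: $73.35/33 = $2.2227/unit
Deal B: $76.48/9 = $8.4978/unit
A is cheaper per unit
= Deal A

Deal A


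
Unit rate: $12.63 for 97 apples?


Unit rate = total / quantity
= 12.63 / 97
= $0.13 per unit

$0.13 per unit


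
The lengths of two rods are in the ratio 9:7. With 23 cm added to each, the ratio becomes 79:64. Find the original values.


Let A = 9k, B = 7k.
(9k + 23) / (7k + 23) = 79/64
Cross-multiply: 64(9k + 23) = 79(7k + 23)
576k + 1472 = 553k + 1817
576k - 553k = 1817 - 1472
23k = 345
k = 345/23 = 15
A = 9×15 = 135, B = 7×15 = 105
= A = 135, B = 105

A = 135, B = 105


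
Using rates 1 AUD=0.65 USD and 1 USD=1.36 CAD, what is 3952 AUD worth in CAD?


Step 1: 3952 AUD × 0.65 = 2568.80 USD
Step 2: 2568.80 USD × 1.36 = 3493.57 CAD
Implied rate AUD→CAD = 0.65 × 1.36 = 0.8840
= 3493.57 CAD

3493.57 CAD


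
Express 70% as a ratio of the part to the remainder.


70% means 70 parts out of 100; remainder = 30
Part : remainder = 70:30
GCD = 10
= 7:3

7:3


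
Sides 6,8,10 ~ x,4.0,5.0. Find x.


Scale factor = 4.0/8 = 0.5
Missing side = 6 × 0.5
= 3.0

3.0


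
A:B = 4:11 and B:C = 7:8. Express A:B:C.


Match B: multiply A:B by 7 → 28:77
Multiply B:C by 11 → 77:88
Combined: 28:77:88
GCD = 1
= 28:77:88

28:77:88


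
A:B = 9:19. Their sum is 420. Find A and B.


Let A = 9k, B = 19k.
9k + 19k = 420
28k = 420 → k = 420/28 = 15
A = 9×15 = 135, B = 19×15 = 285
= A = 135, B = 285

A = 135, B = 285


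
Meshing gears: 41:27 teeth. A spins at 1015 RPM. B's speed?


Gear ratio = 41:27 = 41:27
RPM_B = RPM_A × (teeth_A / teeth_B)
= 1015 × (41/27)
= 1541.3 RPM

1541.3 RPM


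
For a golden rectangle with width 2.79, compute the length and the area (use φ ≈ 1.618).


φ = (1 + √5) / 2 ≈ 1.618
Length = width × φ = 2.79 × 1.618 = 4.51422
≈ 4.51
Area = width × length = 2.79 × 4.51422 = 12.5946738 ≈ 12.59
= Length: 4.51, Area: 12.59

Length: 4.51, Area: 12.59


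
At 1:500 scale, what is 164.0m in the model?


Model size = real / scale
= 164.0 / 500
= 0.3280 m

0.3280 m


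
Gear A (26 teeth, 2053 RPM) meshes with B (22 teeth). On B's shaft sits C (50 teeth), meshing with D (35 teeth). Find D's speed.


Stage 1: RPM_B = RPM_A × t_A/t_B = 2053 × 26/22 = 53378/22 ≈ 2426.27
B and C share a shaft → RPM_C = RPM_B
Stage 2: RPM_D = RPM_C × t_C/t_D = RPM_A × (t_A×t_C)/(t_B×t_D)
Overall ratio = (26×50)/(22×35) = 1300/770
RPM_D = 2053 × 1300/770 = 2668900/770
≈ 3466.10 RPM

3466.10 RPM


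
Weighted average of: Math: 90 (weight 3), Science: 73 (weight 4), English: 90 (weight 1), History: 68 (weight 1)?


Numerator = 90×3 + 73×4 + 90×1 + 68×1
= 270 + 292 + 90 + 68
= 720
Total weight = 9
Weighted avg = 720/9
= 80.00

80.00


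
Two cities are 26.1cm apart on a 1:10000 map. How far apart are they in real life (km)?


Real distance = map distance × scale
= 26.1cm × 10000
= 261000 cm = 2610.0 m
= 2.610 km

2.610 km


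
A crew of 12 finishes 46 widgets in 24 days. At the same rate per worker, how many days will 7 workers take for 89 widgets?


Days ∝ work / workers, so d₂ = d₁ × (m₁/m₂) × (w₂/w₁)
Workers factor (inverse): 12/7 ≈ 1.7143
Work factor (direct): 89/46 ≈ 1.9348
d₂ = 24 × 12/7 × 89/46 = (24 × 12 × 89) / (7 × 46) = 25632/322
≈ 79.60 days

79.60 days


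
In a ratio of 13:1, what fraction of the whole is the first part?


Total parts = 13 + 1 = 14
First part: 13/14 = 13/14
= 13/14

13/14


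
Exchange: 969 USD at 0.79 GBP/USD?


Amount × rate = 969 × 0.79
= 765.51 GBP

765.51 GBP


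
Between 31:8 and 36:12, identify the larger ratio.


31/8 = 3.8750
36/12 = 3.0000
3.8750 > 3.0000, so 31:8 is greater
= 31:8

31:8


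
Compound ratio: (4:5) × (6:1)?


Compound ratio = (4×6) : (5×1)
= 24:5
GCD = 1
= 24:5

24:5


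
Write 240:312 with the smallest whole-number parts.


GCD(240, 312) = 24
240/24 : 312/24
= 10:13

10:13


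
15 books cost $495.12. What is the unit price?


Unit rate = total / quantity
= 495.12 / 15
= $33.01 per unit

$33.01 per unit


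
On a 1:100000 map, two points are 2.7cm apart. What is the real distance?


Real distance = map distance × scale
= 2.7cm × 100000
= 270000 cm = 2700.0 m
= 2.700 km

2.700 km


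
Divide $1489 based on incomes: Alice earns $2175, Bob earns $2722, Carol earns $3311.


Total income = 2175 + 2722 + 3311 = $8208
Alice: $1489 × 2175/8208 = $394.56
Bob: $1489 × 2722/8208 = $493.79
Carol: $1489 × 3311/8208 = $600.64
= Alice: $394.56, Bob: $493.79, Carol: $600.64

Alice: $394.56, Bob: $493.79, Carol: $600.64


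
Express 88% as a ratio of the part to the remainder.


88% means 88 parts out of 100; remainder = 12
Part : remainder = 88:12
GCD = 4
= 22:3

22:3


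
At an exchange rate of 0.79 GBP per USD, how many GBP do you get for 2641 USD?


Amount × rate = 2641 × 0.79
= 2086.39 GBP

2086.39 GBP


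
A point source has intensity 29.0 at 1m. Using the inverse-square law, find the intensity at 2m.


I₁d₁² = I₂d₂²
I₂ = I₁ × (d₁/d₂)²
= 29.0 × (1/2)²
= 29.0 × 1/4
= 29/4
= 7.2500

7.2500


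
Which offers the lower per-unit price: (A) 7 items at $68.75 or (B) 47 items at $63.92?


Deal A: $68.75/7 = $9.8214/unit
Deal B: $63.92/47 = $1.3600/unit
B is cheaper per unit
= Deal B

Deal B


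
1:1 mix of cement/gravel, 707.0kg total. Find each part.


Total parts = 1 + 1 = 2
cement: 707.0 × 1/2 = 353.5kg
gravel: 707.0 × 1/2 = 353.5kg
= 353.5kg and 353.5kg

353.5kg and 353.5kg


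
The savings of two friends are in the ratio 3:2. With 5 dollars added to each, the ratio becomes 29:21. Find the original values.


Let A = 3k, B = 2k.
(3k + 5) / (2k + 5) = 29/21
Cross-multiply: 21(3k + 5) = 29(2k + 5)
63k + 105 = 58k + 145
63k - 58k = 145 - 105
5k = 40
k = 40/5 = 8
A = 3×8 = 24, B = 2×8 = 16
= A = 24, B = 16

A = 24, B = 16


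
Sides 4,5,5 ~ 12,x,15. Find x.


Scale factor = 12/4 = 3
Missing side = 5 × 3
= 15.0

15.0


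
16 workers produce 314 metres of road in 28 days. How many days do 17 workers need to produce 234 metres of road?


Days ∝ work / workers, so d₂ = d₁ × (m₁/m₂) × (w₂/w₁)
Workers factor (inverse): 16/17 ≈ 0.9412
Work factor (direct): 234/314 ≈ 0.7452
d₂ = 28 × 16/17 × 234/314 = (28 × 16 × 234) / (17 × 314) = 104832/5338
≈ 19.64 days

19.64 days


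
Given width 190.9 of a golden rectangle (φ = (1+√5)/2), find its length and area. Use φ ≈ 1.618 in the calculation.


φ = (1 + √5) / 2 ≈ 1.618
Length = width × φ = 190.9 × 1.618 = 308.8762
≈ 308.88
Area = width × length = 190.9 × 308.8762 = 58964.46658 ≈ 58964.47
= Length: 308.88, Area: 58964.47

Length: 308.88, Area: 58964.47


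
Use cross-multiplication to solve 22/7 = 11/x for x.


Cross multiply: 22 × x = 7 × 11
22x = 77
x = 77 / 22
= 3.50

3.50


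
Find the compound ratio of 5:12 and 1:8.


Compound ratio = (5×1) : (12×8)
= 5:96
GCD = 1
= 5:96

5:96


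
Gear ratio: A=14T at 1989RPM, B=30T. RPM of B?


Gear ratio = 14:30 = 7:15
RPM_B = RPM_A × (teeth_A / teeth_B)
= 1989 × (14/30)
= 928.2 RPM

928.2 RPM


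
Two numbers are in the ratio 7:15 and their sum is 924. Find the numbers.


Let A = 7k, B = 15k.
7k + 15k = 924
22k = 924 → k = 924/22 = 42
A = 7×42 = 294, B = 15×42 = 630
= A = 294, B = 630

A = 294, B = 630


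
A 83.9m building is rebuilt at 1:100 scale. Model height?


Model size = real / scale
= 83.9 / 100
= 0.8390 m

0.8390 m


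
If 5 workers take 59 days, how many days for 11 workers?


Inverse proportion: x × y = constant
k = 5 × 59 = 295
y₂ = k / 11 = 295 / 11
= 26.82

26.82


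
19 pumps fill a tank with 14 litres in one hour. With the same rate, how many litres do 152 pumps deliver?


Direct proportion: y/x = constant
k = 14/19 ≈ 0.7368
y₂ = k × 152 = 14 × 152 / 19 = 2128/19
= 112.00

112.00


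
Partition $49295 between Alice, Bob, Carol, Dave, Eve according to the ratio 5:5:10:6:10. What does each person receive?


Total parts = 5 + 5 + 10 + 6 + 10 = 36
Alice: 49295 × 5/36 = 6846.53
Bob: 49295 × 5/36 = 6846.53
Carol: 49295 × 10/36 = 13693.06
Dave: 49295 × 6/36 = 8215.83
Eve: 49295 × 10/36 = 13693.06
= Alice: $6846.53, Bob: $6846.53, Carol: $13693.06, Dave: $8215.83, Eve: $13693.06

Alice: $6846.53, Bob: $6846.53, Carol: $13693.06, Dave: $8215.83, Eve: $13693.06


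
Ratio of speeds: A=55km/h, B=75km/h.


Ratio = 55:75
GCD = 5
Simplified = 11:15
Time ratio (same distance) = 15:11
Speed ratio = 11:15

11:15


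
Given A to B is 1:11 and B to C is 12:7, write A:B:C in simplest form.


Match B: multiply A:B by 12 → 12:132
Multiply B:C by 11 → 132:77
Combined: 12:132:77
GCD = 1
= 12:132:77

12:132:77


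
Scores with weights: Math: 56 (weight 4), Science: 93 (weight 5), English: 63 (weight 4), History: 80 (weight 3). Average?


Numerator = 56×4 + 93×5 + 63×4 + 80×3
= 224 + 465 + 252 + 240
= 1181
Total weight = 16
Weighted avg = 1181/16
= 73.81

73.81


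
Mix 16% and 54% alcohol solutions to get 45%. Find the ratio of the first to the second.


Let x parts of 16% mix with y parts of 54%.
16x + 54y = 45(x + y)
16x + 54y = 45x + 45y
x(16 - 45) = y(45 - 54)
x/y = (54 - 45)/(45 - 16) = 9/29
Simplify: 9:29
= 9:29

9:29


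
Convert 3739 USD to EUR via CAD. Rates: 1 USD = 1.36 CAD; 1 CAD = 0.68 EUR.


Step 1: 3739 USD × 1.36 = 5085.04 CAD
Step 2: 5085.04 CAD × 0.68 = 3457.83 EUR
Implied rate USD→EUR = 1.36 × 0.68 = 0.9248
= 3457.83 EUR

3457.83 EUR


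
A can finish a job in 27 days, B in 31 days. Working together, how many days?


Rate of A = 1/27 per day
Rate of B = 1/31 per day
Combined rate = 1/27 + 1/31 = 58/837 ≈ 0.0693 per day
Days = 1 / combined rate = 837/58
≈ 14.43 days

14.43 days


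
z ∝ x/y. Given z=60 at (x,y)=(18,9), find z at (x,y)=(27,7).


z = k·x/y
Solve for k using the known point: k = z·y/x = 60×9/18 = 540/18 = 30.0000
Now evaluate at x=27, y=7:
z = k × 27 / 7 = (540 × 27) / (18 × 7) = 14580/126
≈ 115.7143

115.7143


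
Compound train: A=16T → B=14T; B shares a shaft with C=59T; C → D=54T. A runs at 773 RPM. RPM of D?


Stage 1: RPM_B = RPM_A × t_A/t_B = 773 × 16/14 = 12368/14 ≈ 883.43
B and C share a shaft → RPM_C = RPM_B
Stage 2: RPM_D = RPM_C × t_C/t_D = RPM_A × (t_A×t_C)/(t_B×t_D)
Overall ratio = (16×59)/(14×54) = 944/756
RPM_D = 773 × 944/756 = 729712/756
≈ 965.23 RPM

965.23 RPM


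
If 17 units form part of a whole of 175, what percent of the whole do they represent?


Percentage = (part / whole) × 100
= (17 / 175) × 100
≈ 9.71%

9.71%


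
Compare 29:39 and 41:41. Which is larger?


29/39 = 0.7436
41/41 = 1.0000
0.7436 < 1.0000, so 29:39 is less
= 41:41

41:41


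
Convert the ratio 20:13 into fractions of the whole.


Total parts = 20 + 13 = 33
First part: 20/33 = 20/33
Second part: 13/33 = 13/33
= 20/33 and 13/33

20/33 and 13/33


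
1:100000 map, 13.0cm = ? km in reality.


Real distance = map distance × scale
= 13.0cm × 100000
= 1300000 cm = 13000.0 m
= 13.000 km

13.000 km


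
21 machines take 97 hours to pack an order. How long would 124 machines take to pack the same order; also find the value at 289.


Inverse proportion: x × y = constant
k = 21 × 97 = 2037
At x=124: k/124 = 16.43
At x=289: k/289 = 7.05
= 16.43 and 7.05

16.43 and 7.05


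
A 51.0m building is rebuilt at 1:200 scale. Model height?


Model size = real / scale
= 51.0 / 200
= 0.2550 m

0.2550 m


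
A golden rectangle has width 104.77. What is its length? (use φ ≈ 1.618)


φ = (1 + √5) / 2 ≈ 1.618
Length = width × φ = 104.77 × 1.618 = 169.51786
≈ 169.52

169.52


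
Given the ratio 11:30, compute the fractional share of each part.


Total parts = 11 + 30 = 41
First part: 11/41 = 11/41
Second part: 30/41 = 30/41
= 11/41 and 30/41

11/41 and 30/41


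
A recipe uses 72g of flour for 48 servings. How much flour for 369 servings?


Direct proportion: y/x = constant
k = 72/48 = 1.5000
y₂ = k × 369 = 72 × 369 / 48 = 26568/48
= 553.50

553.50


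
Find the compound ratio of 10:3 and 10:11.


Compound ratio = (10×10) : (3×11)
= 100:33
GCD = 1
= 100:33

100:33


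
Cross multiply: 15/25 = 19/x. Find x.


Cross multiply: 15 × x = 25 × 19
15x = 475
x = 475 / 15
= 31.67

31.67


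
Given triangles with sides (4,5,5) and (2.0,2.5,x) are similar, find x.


Scale factor = 2.0/4 = 0.5
Missing side = 5 × 0.5
= 2.5

2.5


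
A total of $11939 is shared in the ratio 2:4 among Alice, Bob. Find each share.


Total parts = 2 + 4 = 6
Alice: 11939 × 2/6 = 3979.67
Bob: 11939 × 4/6 = 7959.33
= Alice: $3979.67, Bob: $7959.33

Alice: $3979.67, Bob: $7959.33


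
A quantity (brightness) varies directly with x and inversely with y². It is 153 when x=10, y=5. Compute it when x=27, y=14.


z = k·x/y²
Solve for k using the known point: k = z·y²/x = 153×25/10 = 3825/10 = 382.5000
Now evaluate at x=27, y=14:
z = k × 27 / 196 = (3825 × 27) / (10 × 196) = 103275/1960
≈ 52.6913

52.6913


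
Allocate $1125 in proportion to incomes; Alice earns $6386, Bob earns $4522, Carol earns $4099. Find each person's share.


Total income = 6386 + 4522 + 4099 = $15007
Alice: $1125 × 6386/15007 = $478.73
Bob: $1125 × 4522/15007 = $338.99
Carol: $1125 × 4099/15007 = $307.28
= Alice: $478.73, Bob: $338.99, Carol: $307.28

Alice: $478.73, Bob: $338.99, Carol: $307.28


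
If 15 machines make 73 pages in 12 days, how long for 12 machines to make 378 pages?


Days ∝ work / workers, so d₂ = d₁ × (m₁/m₂) × (w₂/w₁)
Workers factor (inverse): 15/12 = 1.2500
Work factor (direct): 378/73 ≈ 5.1781
d₂ = 12 × 15/12 × 378/73 = (12 × 15 × 378) / (12 × 73) = 68040/876
≈ 77.67 days

77.67 days


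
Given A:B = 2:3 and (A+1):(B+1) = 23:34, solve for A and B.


Let A = 2k, B = 3k.
(2k + 1) / (3k + 1) = 23/34
Cross-multiply: 34(2k + 1) = 23(3k + 1)
68k + 34 = 69k + 23
68k - 69k = 23 - 34
-1k = -11
k = -11/-1 = 11
A = 2×11 = 22, B = 3×11 = 33
= A = 22, B = 33

A = 22, B = 33


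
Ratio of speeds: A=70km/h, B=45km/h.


Ratio = 70:45
GCD = 5
Simplified = 14:9
Time ratio (same distance) = 9:14
Speed ratio = 14:9

14:9


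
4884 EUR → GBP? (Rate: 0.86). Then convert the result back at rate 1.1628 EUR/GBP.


Amount × rate = 4884 × 0.86 = 4200.24 GBP
Round-trip: 4200.24 × 1.1628 = 4884.04 EUR
= 4200.24 GBP, then 4884.04 EUR

4200.24 GBP, then 4884.04 EUR


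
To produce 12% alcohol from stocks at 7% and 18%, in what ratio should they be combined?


Let x parts of 7% mix with y parts of 18%.
7x + 18y = 12(x + y)
7x + 18y = 12x + 12y
x(7 - 12) = y(12 - 18)
x/y = (18 - 12)/(12 - 7) = 6/5
Simplify: 6:5
= 6:5

6:5


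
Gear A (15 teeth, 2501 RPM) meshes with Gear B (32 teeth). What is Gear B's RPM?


Gear ratio = 15:32 = 15:32
RPM_B = RPM_A × (teeth_A / teeth_B)
= 2501 × (15/32)
= 1172.3 RPM

1172.3 RPM


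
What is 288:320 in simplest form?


GCD(288, 320) = 32
288/32 : 320/32
= 9:10

9:10


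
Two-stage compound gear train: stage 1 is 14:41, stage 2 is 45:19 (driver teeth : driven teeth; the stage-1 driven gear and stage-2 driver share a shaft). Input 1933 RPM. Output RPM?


Stage 1: RPM_B = RPM_A × t_A/t_B = 1933 × 14/41 = 27062/41 ≈ 660.05
B and C share a shaft → RPM_C = RPM_B
Stage 2: RPM_D = RPM_C × t_C/t_D = RPM_A × (t_A×t_C)/(t_B×t_D)
Overall ratio = (14×45)/(41×19) = 630/779
RPM_D = 1933 × 630/779 = 1217790/779
≈ 1563.27 RPM

1563.27 RPM


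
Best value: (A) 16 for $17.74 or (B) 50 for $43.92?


Deal A: $17.74/16 = $1.1088/unit
Deal B: $43.92/50 = $0.8784/unit
B is cheaper per unit
= Deal B

Deal B


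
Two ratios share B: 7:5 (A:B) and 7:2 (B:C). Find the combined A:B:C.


Match B: multiply A:B by 7 → 49:35
Multiply B:C by 5 → 35:10
Combined: 49:35:10
GCD = 1
= 49:35:10

49:35:10


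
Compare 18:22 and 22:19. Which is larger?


18/22 = 0.8182
22/19 = 1.1579
0.8182 < 1.1579, so 18:22 is less
= 22:19

22:19


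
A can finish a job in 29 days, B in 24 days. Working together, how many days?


Rate of A = 1/29 per day
Rate of B = 1/24 per day
Combined rate = 1/29 + 1/24 = 53/696 ≈ 0.0761 per day
Days = 1 / combined rate = 696/53
≈ 13.13 days

13.13 days


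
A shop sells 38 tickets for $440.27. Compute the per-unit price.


Unit rate = total / quantity
= 440.27 / 38
= $11.59 per unit

$11.59 per unit


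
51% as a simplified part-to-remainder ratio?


51% means 51 parts out of 100; remainder = 49
Part : remainder = 51:49
GCD = 1
= 51:49

51:49


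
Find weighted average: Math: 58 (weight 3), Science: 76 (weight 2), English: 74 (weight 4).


Numerator = 58×3 + 76×2 + 74×4
= 174 + 152 + 296
= 622
Total weight = 9
Weighted avg = 622/9
= 69.11

69.11


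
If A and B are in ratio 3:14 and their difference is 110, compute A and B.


Let A = 3k, B = 14k.
14k - 3k = 110
11k = 110 → k = 110/11 = 10
A = 3×10 = 30, B = 14×10 = 140
= A = 30, B = 140

A = 30, B = 140


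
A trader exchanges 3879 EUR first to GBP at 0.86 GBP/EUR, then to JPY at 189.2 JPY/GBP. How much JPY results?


Step 1: 3879 EUR × 0.86 = 3335.94 GBP
Step 2: 3335.94 GBP × 189.2 = 631159.85 JPY
Implied rate EUR→JPY = 0.86 × 189.2 = 162.7120
= 631159.85 JPY

631159.85 JPY


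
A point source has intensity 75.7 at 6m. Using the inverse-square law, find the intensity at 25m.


I₁d₁² = I₂d₂²
I₂ = I₁ × (d₁/d₂)²
= 75.7 × (6/25)²
= 75.7 × 36/625
= 2725.2/625
≈ 4.3603

4.3603


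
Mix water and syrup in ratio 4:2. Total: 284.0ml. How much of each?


Total parts = 4 + 2 = 6
water: 284.0 × 4/6 = 189.3ml
syrup: 284.0 × 2/6 = 94.7ml
= 189.3ml and 94.7ml

189.3ml and 94.7ml


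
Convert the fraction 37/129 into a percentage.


Percentage = (part / whole) × 100
= (37 / 129) × 100
≈ 28.68%

28.68%


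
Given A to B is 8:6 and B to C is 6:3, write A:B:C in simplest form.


Match B: multiply A:B by 6 → 48:36
Multiply B:C by 6 → 36:18
Combined: 48:36:18
GCD = 6
= 8:6:3

8:6:3


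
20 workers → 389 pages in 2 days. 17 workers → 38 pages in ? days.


Days ∝ work / workers, so d₂ = d₁ × (m₁/m₂) × (w₂/w₁)
Workers factor (inverse): 20/17 ≈ 1.1765
Work factor (direct): 38/389 ≈ 0.0977
d₂ = 2 × 20/17 × 38/389 = (2 × 20 × 38) / (17 × 389) = 1520/6613
≈ 0.23 days

0.23 days
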